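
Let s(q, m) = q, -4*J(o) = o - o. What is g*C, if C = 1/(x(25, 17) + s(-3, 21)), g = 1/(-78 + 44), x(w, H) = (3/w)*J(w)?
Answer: 1/102 ≈ 0.0098039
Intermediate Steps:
J(o) = 0 (J(o) = -(o - o)/4 = -1/4*0 = 0)
x(w, H) = 0 (x(w, H) = (3/w)*0 = 0)
g = -1/34 (g = 1/(-34) = -1/34 ≈ -0.029412)
C = -1/3 (C = 1/(0 - 3) = 1/(-3) = -1/3 ≈ -0.33333)
g*C = -1/34*(-1/3) = 1/102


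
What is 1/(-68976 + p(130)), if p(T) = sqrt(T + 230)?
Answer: -958/66079003 - sqrt(10)/792948036 ≈ -1.4502e-5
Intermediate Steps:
p(T) = sqrt(230 + T)
1/(-68976 + p(130)) = 1/(-68976 + sqrt(230 + 130)) = 1/(-68976 + sqrt(360)) = 1/(-68976 + 6*sqrt(10))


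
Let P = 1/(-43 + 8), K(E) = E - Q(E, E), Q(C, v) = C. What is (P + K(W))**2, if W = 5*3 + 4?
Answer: 1/1225 ≈ 0.00081633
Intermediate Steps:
W = 19 (W = 15 + 4 = 19)
K(E) = 0 (K(E) = E - E = 0)
P = -1/35 (P = 1/(-35) = -1/35 ≈ -0.028571)
(P + K(W))**2 = (-1/35 + 0)**2 = (-1/35)**2 = 1/1225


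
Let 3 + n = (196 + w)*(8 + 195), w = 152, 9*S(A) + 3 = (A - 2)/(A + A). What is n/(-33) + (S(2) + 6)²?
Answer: -208744/99 ≈ -2108.5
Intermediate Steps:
S(A) = -⅓ + (-2 + A)/(18*A) (S(A) = -⅓ + ((A - 2)/(A + A))/9 = -⅓ + ((-2 + A)/((2*A)))/9 = -⅓ + ((-2 + A)*(1/(2*A)))/9 = -⅓ + ((-2 + A)/(2*A))/9 = -⅓ + (-2 + A)/(18*A))
n = 70641 (n = -3 + (196 + 152)*(8 + 195) = -3 + 348*203 = -3 + 70644 = 70641)
n/(-33) + (S(2) + 6)² = 70641/(-33) + ((1/18)*(-2 - 5*2)/2 + 6)² = 70641*(-1/33) + ((1/18)*(½)*(-2 - 10) + 6)² = -23547/11 + ((1/18)*(½)*(-12) + 6)² = -23547/11 + (-⅓ + 6)² = -23547/11 + (17/3)² = -23547/11 + 289/9 = -208744/99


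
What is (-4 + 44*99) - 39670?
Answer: -35318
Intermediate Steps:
(-4 + 44*99) - 39670 = (-4 + 4356) - 39670 = 4352 - 39670 = -35318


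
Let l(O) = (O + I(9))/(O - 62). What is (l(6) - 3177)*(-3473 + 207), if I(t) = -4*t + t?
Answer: 41499429/4 ≈ 1.0375e+7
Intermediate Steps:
I(t) = -3*t
l(O) = (-27 + O)/(-62 + O) (l(O) = (O - 3*9)/(O - 62) = (O - 27)/(-62 + O) = (-27 + O)/(-62 + O))
(l(6) - 3177)*(-3473 + 207) = ((-27 + 6)/(-62 + 6) - 3177)*(-3473 + 207) = (-21/(-56) - 3177)*(-3266) = (-1/56*(-21) - 3177)*(-3266) = (3/8 - 3177)*(-3266) = -25413/8*(-3266) = 41499429/4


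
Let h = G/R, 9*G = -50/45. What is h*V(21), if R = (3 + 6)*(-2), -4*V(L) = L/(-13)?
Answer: 35/12636 ≈ 0.0027699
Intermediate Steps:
V(L) = L/52 (V(L) = -L/(4*(-13)) = -L*(-1)/(4*13) = -(-1)*L/52 = L/52)
R = -18 (R = 9*(-2) = -18)
G = -10/81 (G = (-50/45)/9 = (-50*1/45)/9 = (1/9)*(-10/9) = -10/81 ≈ -0.12346)
h = 5/729 (h = -10/81/(-18) = -10/81*(-1/18) = 5/729 ≈ 0.0068587)
h*V(21) = 5*((1/52)*21)/729 = (5/729)*(21/52) = 35/12636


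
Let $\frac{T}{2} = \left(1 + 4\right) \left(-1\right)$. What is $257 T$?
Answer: $-2570$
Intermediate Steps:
$T = -10$ ($T = 2 \left(1 + 4\right) \left(-1\right) = 2 \cdot 5 \left(-1\right) = 2 \left(-5\right) = -10$)
$257 T = 257 \left(-10\right) = -2570$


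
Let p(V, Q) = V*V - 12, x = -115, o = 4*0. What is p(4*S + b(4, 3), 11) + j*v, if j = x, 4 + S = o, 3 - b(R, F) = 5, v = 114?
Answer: -12798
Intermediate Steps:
o = 0
b(R, F) = -2 (b(R, F) = 3 - 1*5 = 3 - 5 = -2)
S = -4 (S = -4 + 0 = -4)
p(V, Q) = -12 + V² (p(V, Q) = V² - 12 = -12 + V²)
j = -115
p(4*S + b(4, 3), 11) + j*v = (-12 + (4*(-4) - 2)²) - 115*114 = (-12 + (-16 - 2)²) - 13110 = (-12 + (-18)²) - 13110 = (-12 + 324) - 13110 = 312 - 13110 = -12798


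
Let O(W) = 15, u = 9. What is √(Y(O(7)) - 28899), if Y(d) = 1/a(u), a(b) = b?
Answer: I*√260090/3 ≈ 170.0*I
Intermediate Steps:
Y(d) = ⅑ (Y(d) = 1/9 = ⅑)
√(Y(O(7)) - 28899) = √(⅑ - 28899) = √(-260090/9) = I*√260090/3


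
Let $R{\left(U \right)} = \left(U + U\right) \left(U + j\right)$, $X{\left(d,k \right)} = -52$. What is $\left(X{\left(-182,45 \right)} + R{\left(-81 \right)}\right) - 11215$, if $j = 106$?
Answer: $-15317$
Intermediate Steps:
$R{\left(U \right)} = 2 U \left(106 + U\right)$ ($R{\left(U \right)} = \left(U + U\right) \left(U + 106\right) = 2 U \left(106 + U\right)$)
$\left(X{\left(-182,45 \right)} + R{\left(-81 \right)}\right) - 11215 = \left(-52 + 2 \left(-81\right) \left(106 - 81\right)\right) - 11215 = \left(-52 + 2 \left(-81\right) 25\right) - 11215 = \left(-52 - 4050\right) - 11215 = -4102 - 11215 = -15317$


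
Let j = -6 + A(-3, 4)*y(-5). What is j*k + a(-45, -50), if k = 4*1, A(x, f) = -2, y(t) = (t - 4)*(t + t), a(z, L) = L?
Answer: -794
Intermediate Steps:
y(t) = 2*t*(-4 + t) (y(t) = (-4 + t)*(2*t) = 2*t*(-4 + t))
k = 4
j = -186 (j = -6 - 4*(-5)*(-4 - 5) = -6 - 4*(-5)*(-9) = -6 - 2*90 = -6 - 180 = -186)
j*k + a(-45, -50) = -186*4 - 50 = -744 - 50 = -794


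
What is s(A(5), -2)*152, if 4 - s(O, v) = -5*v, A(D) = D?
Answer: -912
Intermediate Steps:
s(O, v) = 4 + 5*v (s(O, v) = 4 - (-5)*v = 4 + 5*v)
s(A(5), -2)*152 = (4 + 5*(-2))*152 = (4 - 10)*152 = -6*152 = -912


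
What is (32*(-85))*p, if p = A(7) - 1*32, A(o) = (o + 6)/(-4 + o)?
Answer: 225760/3 ≈ 75253.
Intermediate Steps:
A(o) = (6 + o)/(-4 + o)
p = -83/3 (p = (6 + 7)/(-4 + 7) - 1*32 = 13/3 - 32 = -83/3 ≈ -27.667)
(32*(-85))*p = (32*(-85))*(-83/3) = -2720*(-83/3) = 225760/3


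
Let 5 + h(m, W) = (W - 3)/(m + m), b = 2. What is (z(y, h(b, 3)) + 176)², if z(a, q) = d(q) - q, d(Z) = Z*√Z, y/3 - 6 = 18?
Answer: 32636 - 1810*I*√5 ≈ 32636.0 - 4047.3*I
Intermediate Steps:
y = 72 (y = 18 + 3*18 = 18 + 54 = 72)
h(m, W) = -5 + (-3 + W)/(2*m) (h(m, W) = -5 + (W - 3)/(m + m) = -5 + (-3 + W)/((2*m)) = -5 + (-3 + W)*(1/(2*m)) = -5 + (-3 + W)/(2*m))
d(Z) = Z^(3/2)
z(a, q) = q^(3/2) - q
(z(y, h(b, 3)) + 176)² = ((((½)*(-3 + 3 - 10*2)/2)^(3/2) - (-3 + 3 - 10*2)/(2*2)) + 176)² = ((((½)*(½)*(-3 + 3 - 20))^(3/2) - (-3 + 3 - 20)/(2*2)) + 176)² = ((((½)*(½)*(-20))^(3/2) - (-20)/(2*2)) + 176)² = (((-5)^(3/2) - 1*(-5)) + 176)² = ((-5*I*√5 + 5) + 176)² = ((5 - 5*I*√5) + 176)² = (181 - 5*I*√5)²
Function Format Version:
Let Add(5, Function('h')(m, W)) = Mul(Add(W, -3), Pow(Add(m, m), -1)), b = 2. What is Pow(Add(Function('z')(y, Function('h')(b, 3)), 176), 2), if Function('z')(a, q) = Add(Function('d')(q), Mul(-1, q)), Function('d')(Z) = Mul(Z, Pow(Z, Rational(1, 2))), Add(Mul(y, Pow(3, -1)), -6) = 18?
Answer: Add(32636, Mul(-1810, I, Pow(5, Rational(1, 2)))) ≈ Add(32636., Mul(-4047.3, I))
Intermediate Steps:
y = 72 (y = Add(18, Mul(3, 18)) = Add(18, 54) = 72)
Function('h')(m, W) = Add(-5, Mul(Rational(1, 2), Pow(m, -1), Add(-3, W))) (Function('h')(m, W) = Add(-5, Mul(Add(W, -3), Pow(Add(m, m), -1))) = Add(-5, Mul(Add(-3, W), Pow(Mul(2, m), -1))) = Add(-5, Mul(Add(-3, W), Mul(Rational(1, 2), Pow(m, -1)))) = Add(-5, Mul(Rational(1, 2), Pow(m, -1), Add(-3, W))))
Function('d')(Z) = Pow(Z, Rational(3, 2))
Function('z')(a, q) = Add(Pow(q, Rational(3, 2)), Mul(-1, q))
Pow(Add(Function('z')(y, Function('h')(b, 3)), 176), 2) = Pow(Add(Add(Pow(Mul(Rational(1, 2), Pow(2, -1), Add(-3, 3, Mul(-10, 2))), Rational(3, 2)), Mul(-1, Mul(Rational(1, 2), Pow(2, -1), Add(-3, 3, Mul(-10, 2))))), 176), 2) = Pow(Add(Add(Pow(Mul(Rational(1, 2), Rational(1, 2), Add(-3, 3, -20)), Rational(3, 2)), Mul(-1, Mul(Rational(1, 2), Rational(1, 2), Add(-3, 3, -20)))), 176), 2) = Pow(Add(Add(Pow(Mul(Rational(1, 2), Rational(1, 2), -20), Rational(3, 2)), Mul(-1, Mul(Rational(1, 2), Rational(1, 2), -20))), 176), 2) = Pow(Add(Add(Pow(-5, Rational(3, 2)), Mul(-1, -5)), 176), 2) = Pow(Add(Add(Mul(-5, I, Pow(5, Rational(1, 2))), 5), 176), 2) = Pow(Add(Add(5, Mul(-5, I, Pow(5, Rational(1, 2)))), 176), 2) = Pow(Add(181, Mul(-5, I, Pow(5, Rational(1, 2)))), 2)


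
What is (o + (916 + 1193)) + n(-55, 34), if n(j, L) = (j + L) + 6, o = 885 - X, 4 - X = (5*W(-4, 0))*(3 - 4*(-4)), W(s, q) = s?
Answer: 2595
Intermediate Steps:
X = 384 (X = 4 - 5*(-4)*(3 - 4*(-4)) = 4 - (-20)*(3 + 16) = 4 - (-20)*19 = 4 - 1*(-380) = 4 + 380 = 384)
o = 501 (o = 885 - 1*384 = 885 - 384 = 501)
n(j, L) = 6 + L + j (n(j, L) = (L + j) + 6 = 6 + L + j)
(o + (916 + 1193)) + n(-55, 34) = (501 + (916 + 1193)) + (6 + 34 - 55) = (501 + 2109) - 15 = 2610 - 15 = 2595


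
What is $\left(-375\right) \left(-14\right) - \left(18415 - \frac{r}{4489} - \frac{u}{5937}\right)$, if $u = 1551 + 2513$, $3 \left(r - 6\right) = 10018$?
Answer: $- \frac{350824851305}{26651193} \approx -13164.0$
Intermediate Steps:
$r = \frac{10036}{3}$ ($r = 6 + \frac{1}{3} \cdot 10018 = 6 + \frac{10018}{3} = \frac{10036}{3} \approx 3345.3$)
$u = 4064$
$\left(-375\right) \left(-14\right) - \left(18415 - \frac{r}{4489} - \frac{u}{5937}\right) = \left(-375\right) \left(-14\right) + \left(\left(\frac{4064}{5937} + \frac{10036}{3 \cdot 4489}\right) - 18415\right) = 5250 + \left(\left(4064 \cdot \frac{1}{5937} + \frac{10036}{3} \cdot \frac{1}{4489}\right) - 18415\right) = 5250 + \left(\left(\frac{4064}{5937} + \frac{10036}{13467}\right) - 18415\right) = 5250 + \left(\frac{38104540}{26651193} - 18415\right) = 5250 - \frac{490743614555}{26651193} = - \frac{350824851305}{26651193}$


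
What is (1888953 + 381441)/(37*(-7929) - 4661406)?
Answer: -252266/550531 ≈ -0.45822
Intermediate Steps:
(1888953 + 381441)/(37*(-7929) - 4661406) = 2270394/(-293373 - 4661406) = 2270394/(-4954779) = 2270394*(-1/4954779) = -252266/550531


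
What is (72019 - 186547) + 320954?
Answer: 206426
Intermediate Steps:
(72019 - 186547) + 320954 = -114528 + 320954 = 206426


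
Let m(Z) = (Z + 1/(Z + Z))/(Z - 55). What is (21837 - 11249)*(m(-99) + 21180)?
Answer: 1709538911461/7623 ≈ 2.2426e+8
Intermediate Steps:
m(Z) = (Z + 1/(2*Z))/(-55 + Z)
(21837 - 11249)*(m(-99) + 21180) = (21837 - 11249)*((½ + (-99)²)/((-99)*(-55 - 99)) + 21180) = 10588*(-1/99*(½ + 9801)/(-154) + 21180) = 10588*(-1/99*(-1/154)*19603/2 + 21180) = 10588*(19603/30492 + 21180) = 10588*(645840163/30492) = 1709538911461/7623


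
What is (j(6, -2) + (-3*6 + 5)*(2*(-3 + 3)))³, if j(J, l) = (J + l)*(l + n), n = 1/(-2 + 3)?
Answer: -64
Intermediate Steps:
n = 1 (n = 1/1 = 1)
j(J, l) = (1 + l)*(J + l) (j(J, l) = (J + l)*(l + 1) = (J + l)*(1 + l) = (1 + l)*(J + l))
(j(6, -2) + (-3*6 + 5)*(2*(-3 + 3)))³ = ((6 - 2 + (-2)² + 6*(-2)) + (-3*6 + 5)*(2*(-3 + 3)))³ = ((6 - 2 + 4 - 12) + (-18 + 5)*(2*0))³ = (-4 - 13*0)³ = (-4 + 0)³ = (-4)³ = -64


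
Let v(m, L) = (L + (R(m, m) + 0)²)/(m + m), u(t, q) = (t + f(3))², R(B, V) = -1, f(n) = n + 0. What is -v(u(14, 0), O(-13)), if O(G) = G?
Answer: 6/289 ≈ 0.020761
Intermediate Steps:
f(n) = n
u(t, q) = (3 + t)² (u(t, q) = (t + 3)² = (3 + t)²)
v(m, L) = (1 + L)/(2*m) (v(m, L) = (L + (-1 + 0)²)/(m + m) = (L + (-1)²)/((2*m)) = (L + 1)*(1/(2*m)) = (1 + L)*(1/(2*m)) = (1 + L)/(2*m))
-v(u(14, 0), O(-13)) = -(1 - 13)/(2*((3 + 14)²)) = -(-12)/(2*(17²)) = -(-12)/(2*289) = -1*(-6/289) = 6/289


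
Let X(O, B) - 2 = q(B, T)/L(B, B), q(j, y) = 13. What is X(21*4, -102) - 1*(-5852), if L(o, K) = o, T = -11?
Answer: 597095/102 ≈ 5853.9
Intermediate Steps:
X(O, B) = 2 + 13/B
X(21*4, -102) - 1*(-5852) = (2 + 13/(-102)) - 1*(-5852) = (2 + 13*(-1/102)) + 5852 = (2 - 13/102) + 5852 = 191/102 + 5852 = 597095/102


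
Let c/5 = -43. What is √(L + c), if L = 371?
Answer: 2*√39 ≈ 12.490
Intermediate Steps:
c = -215 (c = 5*(-43) = -215)
√(L + c) = √(371 - 215) = √156 = 2*√39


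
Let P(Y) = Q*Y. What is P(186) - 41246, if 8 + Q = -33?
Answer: -48872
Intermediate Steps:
Q = -41 (Q = -8 - 33 = -41)
P(Y) = -41*Y
P(186) - 41246 = -41*186 - 41246 = -7626 - 41246 = -48872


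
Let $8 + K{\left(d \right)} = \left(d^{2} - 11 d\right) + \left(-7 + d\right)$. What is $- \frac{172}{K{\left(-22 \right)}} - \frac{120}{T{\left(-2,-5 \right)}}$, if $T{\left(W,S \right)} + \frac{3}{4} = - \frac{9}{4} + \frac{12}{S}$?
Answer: $\frac{136252}{6201} \approx 21.973$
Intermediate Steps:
$T{\left(W,S \right)} = -3 + \frac{12}{S}$ ($T{\left(W,S \right)} = - \frac{3}{4} + \left(- \frac{9}{4} + \frac{12}{S}\right) = - \frac{3}{4} + \left(\left(-9\right) \frac{1}{4} + \frac{12}{S}\right) = - \frac{3}{4} - \left(\frac{9}{4} - \frac{12}{S}\right) = -3 + \frac{12}{S}$)
$K{\left(d \right)} = -15 + d^{2} - 10 d$ ($K{\left(d \right)} = -8 + \left(\left(d^{2} - 11 d\right) + \left(-7 + d\right)\right) = -8 - \left(7 - d^{2} + 10 d\right) = -15 + d^{2} - 10 d$)
$- \frac{172}{K{\left(-22 \right)}} - \frac{120}{T{\left(-2,-5 \right)}} = - \frac{172}{-15 + \left(-22\right)^{2} - -220} - \frac{120}{-3 + \frac{12}{-5}} = - \frac{172}{-15 + 484 + 220} - \frac{120}{-3 + 12 \left(- \frac{1}{5}\right)} = - \frac{172}{689} - \frac{120}{-3 - \frac{12}{5}} = \left(-172\right) \frac{1}{689} - \frac{120}{- \frac{27}{5}} = - \frac{172}{689} - - \frac{200}{9} = - \frac{172}{689} + \frac{200}{9} = \frac{136252}{6201}$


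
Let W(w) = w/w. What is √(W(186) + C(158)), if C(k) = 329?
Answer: √330 ≈ 18.166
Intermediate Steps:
W(w) = 1
√(W(186) + C(158)) = √(1 + 329) = √330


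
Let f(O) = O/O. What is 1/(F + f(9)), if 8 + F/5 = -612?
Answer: -1/3099 ≈ -0.00032268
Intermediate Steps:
f(O) = 1
F = -3100 (F = -40 + 5*(-612) = -40 - 3060 = -3100)
1/(F + f(9)) = 1/(-3100 + 1) = 1/(-3099) = -1/3099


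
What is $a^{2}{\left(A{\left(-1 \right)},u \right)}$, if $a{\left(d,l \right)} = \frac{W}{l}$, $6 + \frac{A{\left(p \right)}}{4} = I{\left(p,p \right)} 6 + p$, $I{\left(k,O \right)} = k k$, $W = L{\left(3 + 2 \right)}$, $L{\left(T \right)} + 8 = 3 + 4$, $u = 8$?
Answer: $\frac{1}{64} \approx 0.015625$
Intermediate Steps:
$L{\left(T \right)} = -1$ ($L{\left(T \right)} = -8 + \left(3 + 4\right) = -8 + 7 = -1$)
$W = -1$
$I{\left(k,O \right)} = k^{2}$
$A{\left(p \right)} = -24 + 4 p + 24 p^{2}$ ($A{\left(p \right)} = -24 + 4 \left(p^{2} \cdot 6 + p\right) = -24 + 4 \left(6 p^{2} + p\right) = -24 + 4 \left(p + 6 p^{2}\right) = -24 + \left(4 p + 24 p^{2}\right) = -24 + 4 p + 24 p^{2}$)
$a{\left(d,l \right)} = - \frac{1}{l}$
$a^{2}{\left(A{\left(-1 \right)},u \right)} = \left(- \frac{1}{8}\right)^{2} = \frac{1}{64}$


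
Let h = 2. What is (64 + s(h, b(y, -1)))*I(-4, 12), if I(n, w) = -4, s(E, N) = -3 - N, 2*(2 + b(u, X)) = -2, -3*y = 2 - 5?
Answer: -256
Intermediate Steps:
y = 1 (y = -(2 - 5)/3 = -1/3*(-3) = 1)
b(u, X) = -3 (b(u, X) = -2 + (1/2)*(-2) = -2 - 1 = -3)
(64 + s(h, b(y, -1)))*I(-4, 12) = (64 + (-3 - 1*(-3)))*(-4) = (64 + (-3 + 3))*(-4) = (64 + 0)*(-4) = 64*(-4) = -256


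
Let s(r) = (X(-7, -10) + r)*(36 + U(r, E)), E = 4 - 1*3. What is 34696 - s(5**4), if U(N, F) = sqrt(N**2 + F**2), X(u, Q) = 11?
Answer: 11800 - 636*sqrt(390626) ≈ -3.8570e+5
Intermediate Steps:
E = 1 (E = 4 - 3 = 1)
U(N, F) = sqrt(F**2 + N**2)
s(r) = (11 + r)*(36 + sqrt(1 + r**2)) (s(r) = (11 + r)*(36 + sqrt(1**2 + r**2)) = (11 + r)*(36 + sqrt(1 + r**2)))
34696 - s(5**4) = 34696 - (396 + 11*sqrt(1 + (5**4)**2) + 36*5**4 + 5**4*sqrt(1 + (5**4)**2)) = 34696 - (396 + 11*sqrt(1 + 625**2) + 36*625 + 625*sqrt(1 + 625**2)) = 34696 - (396 + 11*sqrt(1 + 390625) + 22500 + 625*sqrt(1 + 390625)) = 34696 - (396 + 11*sqrt(390626) + 22500 + 625*sqrt(390626)) = 34696 - (22896 + 636*sqrt(390626)) = 34696 + (-22896 - 636*sqrt(390626)) = 11800 - 636*sqrt(390626)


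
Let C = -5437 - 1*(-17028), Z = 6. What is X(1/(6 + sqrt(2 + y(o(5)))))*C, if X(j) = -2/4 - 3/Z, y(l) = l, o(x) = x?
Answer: -11591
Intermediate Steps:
C = 11591 (C = -5437 + 17028 = 11591)
X(j) = -1 (X(j) = -2/4 - 3/6 = -2*1/4 - 3*1/6 = -1/2 - 1/2 = -1)
X(1/(6 + sqrt(2 + y(o(5)))))*C = -1*11591 = -11591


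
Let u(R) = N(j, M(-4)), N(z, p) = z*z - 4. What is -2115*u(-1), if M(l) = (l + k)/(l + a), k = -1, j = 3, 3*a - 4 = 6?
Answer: -10575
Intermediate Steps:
a = 10/3 (a = 4/3 + (1/3)*6 = 4/3 + 2 = 10/3 ≈ 3.3333)
M(l) = (-1 + l)/(10/3 + l) (M(l) = (l - 1)/(l + 10/3) = (-1 + l)/(10/3 + l))
N(z, p) = -4 + z**2 (N(z, p) = z**2 - 4 = -4 + z**2)
u(R) = 5 (u(R) = -4 + 3**2 = -4 + 9 = 5)
-2115*u(-1) = -2115*5 = -10575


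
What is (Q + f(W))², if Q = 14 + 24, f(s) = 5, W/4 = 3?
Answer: 1849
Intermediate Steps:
W = 12 (W = 4*3 = 12)
Q = 38
(Q + f(W))² = (38 + 5)² = 43² = 1849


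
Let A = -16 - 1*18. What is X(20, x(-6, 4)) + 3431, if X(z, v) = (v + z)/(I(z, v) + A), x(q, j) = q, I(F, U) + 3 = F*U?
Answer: 538653/157 ≈ 3430.9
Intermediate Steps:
A = -34 (A = -16 - 18 = -34)
I(F, U) = -3 + F*U
X(z, v) = (v + z)/(-37 + v*z) (X(z, v) = (v + z)/((-3 + z*v) - 34) = (v + z)/((-3 + v*z) - 34) = (v + z)/(-37 + v*z))
X(20, x(-6, 4)) + 3431 = (-6 + 20)/(-37 - 6*20) + 3431 = 14/(-37 - 120) + 3431 = 14/(-157) + 3431 = -1/157*14 + 3431 = -14/157 + 3431 = 538653/157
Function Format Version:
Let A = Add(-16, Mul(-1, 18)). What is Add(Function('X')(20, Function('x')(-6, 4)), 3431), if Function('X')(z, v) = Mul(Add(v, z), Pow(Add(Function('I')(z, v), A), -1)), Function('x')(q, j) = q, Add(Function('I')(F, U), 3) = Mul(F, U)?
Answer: Rational(538653, 157) ≈ 3430.9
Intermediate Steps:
A = -34 (A = Add(-16, -18) = -34)
Function('I')(F, U) = Add(-3, Mul(F, U))
Function('X')(z, v) = Mul(Pow(Add(-37, Mul(v, z)), -1), Add(v, z)) (Function('X')(z, v) = Mul(Add(v, z), Pow(Add(Add(-3, Mul(z, v)), -34), -1)) = Mul(Add(v, z), Pow(Add(Add(-3, Mul(v, z)), -34), -1)) = Mul(Add(v, z), Pow(Add(-37, Mul(v, z)), -1)) = Mul(Pow(Add(-37, Mul(v, z)), -1), Add(v, z)))
Add(Function('X')(20, Function('x')(-6, 4)), 3431) = Add(Mul(Pow(Add(-37, Mul(-6, 20)), -1), Add(-6, 20)), 3431) = Add(Mul(Pow(Add(-37, -120), -1), 14), 3431) = Add(Mul(Pow(-157, -1), 14), 3431) = Add(Mul(Rational(-1, 157), 14), 3431) = Add(Rational(-14, 157), 3431) = Rational(538653, 157)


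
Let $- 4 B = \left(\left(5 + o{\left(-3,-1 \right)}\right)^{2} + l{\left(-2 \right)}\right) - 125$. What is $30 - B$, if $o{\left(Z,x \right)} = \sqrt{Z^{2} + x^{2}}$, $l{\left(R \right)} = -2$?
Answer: $7 + \frac{5 \sqrt{10}}{2} \approx 14.906$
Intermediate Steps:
$B = \frac{127}{4} - \frac{\left(5 + \sqrt{10}\right)^{2}}{4}$ ($B = - \frac{\left(\left(5 + \sqrt{\left(-3\right)^{2} + \left(-1\right)^{2}}\right)^{2} - 2\right) - 125}{4} = - \frac{\left(\left(5 + \sqrt{9 + 1}\right)^{2} - 2\right) - 125}{4} = - \frac{\left(\left(5 + \sqrt{10}\right)^{2} - 2\right) - 125}{4} = - \frac{\left(-2 + \left(5 + \sqrt{10}\right)^{2}\right) - 125}{4} = - \frac{-127 + \left(5 + \sqrt{10}\right)^{2}}{4} = \frac{127}{4} - \frac{\left(5 + \sqrt{10}\right)^{2}}{4} \approx 15.094$)
$30 - B = 30 - \left(23 - \frac{5 \sqrt{10}}{2}\right) = 7 + \frac{5 \sqrt{10}}{2}$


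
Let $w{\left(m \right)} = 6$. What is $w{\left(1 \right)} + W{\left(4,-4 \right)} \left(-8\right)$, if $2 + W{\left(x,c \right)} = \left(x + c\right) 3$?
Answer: $22$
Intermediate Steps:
$W{\left(x,c \right)} = -2 + 3 c + 3 x$ ($W{\left(x,c \right)} = -2 + \left(x + c\right) 3 = -2 + \left(c + x\right) 3 = -2 + \left(3 c + 3 x\right) = -2 + 3 c + 3 x$)
$w{\left(1 \right)} + W{\left(4,-4 \right)} \left(-8\right) = 6 + \left(-2 + 3 \left(-4\right) + 3 \cdot 4\right) \left(-8\right) = 6 + \left(-2 - 12 + 12\right) \left(-8\right) = 6 - -16 = 6 + 16 = 22$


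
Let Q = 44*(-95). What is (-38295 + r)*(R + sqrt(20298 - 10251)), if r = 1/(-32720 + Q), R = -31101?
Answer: 14649457388867/12300 - 1413085501*sqrt(10047)/36900 ≈ 1.1872e+9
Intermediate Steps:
Q = -4180
r = -1/36900 (r = 1/(-32720 - 4180) = 1/(-36900) = -1/36900 ≈ -2.7100e-5)
(-38295 + r)*(R + sqrt(20298 - 10251)) = (-38295 - 1/36900)*(-31101 + sqrt(20298 - 10251)) = -1413085501*(-31101 + sqrt(10047))/36900 = 14649457388867/12300 - 1413085501*sqrt(10047)/36900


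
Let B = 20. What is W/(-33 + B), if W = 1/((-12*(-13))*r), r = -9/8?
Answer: 2/4563 ≈ 0.00043831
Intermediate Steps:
r = -9/8 (r = -9*1/8 = -9/8 ≈ -1.1250)
W = -2/351 (W = 1/(-12*(-13)*(-9/8)) = 1/(156*(-9/8)) = 1/(-351/2) = -2/351 ≈ -0.0056980)
W/(-33 + B) = -2/351/(-33 + 20) = -2/351/(-13) = -1/13*(-2/351) = 2/4563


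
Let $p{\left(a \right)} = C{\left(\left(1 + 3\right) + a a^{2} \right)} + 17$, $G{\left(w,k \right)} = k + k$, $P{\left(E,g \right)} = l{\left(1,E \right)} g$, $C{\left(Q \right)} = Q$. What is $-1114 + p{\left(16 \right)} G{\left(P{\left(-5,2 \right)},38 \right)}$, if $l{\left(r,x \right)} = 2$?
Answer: $311778$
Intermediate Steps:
$P{\left(E,g \right)} = 2 g$
$G{\left(w,k \right)} = 2 k$
$p{\left(a \right)} = 21 + a^{3}$ ($p{\left(a \right)} = \left(\left(1 + 3\right) + a a^{2}\right) + 17 = \left(4 + a^{3}\right) + 17 = 21 + a^{3}$)
$-1114 + p{\left(16 \right)} G{\left(P{\left(-5,2 \right)},38 \right)} = -1114 + \left(21 + 16^{3}\right) 2 \cdot 38 = -1114 + \left(21 + 4096\right) 76 = -1114 + 4117 \cdot 76 = -1114 + 312892 = 311778$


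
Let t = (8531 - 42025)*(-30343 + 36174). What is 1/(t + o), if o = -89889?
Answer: -1/195393403 ≈ -5.1179e-9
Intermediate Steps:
t = -195303514 (t = -33494*5831 = -195303514)
1/(t + o) = 1/(-195303514 - 89889) = 1/(-195393403) = -1/195393403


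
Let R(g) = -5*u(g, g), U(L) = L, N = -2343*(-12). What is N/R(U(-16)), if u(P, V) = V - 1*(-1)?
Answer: 9372/25 ≈ 374.88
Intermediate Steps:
N = 28116
u(P, V) = 1 + V (u(P, V) = V + 1 = 1 + V)
R(g) = -5 - 5*g (R(g) = -5*(1 + g) = -5 - 5*g)
N/R(U(-16)) = 28116/(-5 - 5*(-16)) = 28116/(-5 + 80) = 28116/75 = 28116*(1/75) = 9372/25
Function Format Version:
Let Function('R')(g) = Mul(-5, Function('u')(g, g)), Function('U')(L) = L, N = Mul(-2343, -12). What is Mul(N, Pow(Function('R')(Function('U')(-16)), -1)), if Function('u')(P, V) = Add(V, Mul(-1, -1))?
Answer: Rational(9372, 25) ≈ 374.88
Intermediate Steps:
N = 28116
Function('u')(P, V) = Add(1, V) (Function('u')(P, V) = Add(V, 1) = Add(1, V))
Function('R')(g) = Add(-5, Mul(-5, g)) (Function('R')(g) = Mul(-5, Add(1, g)) = Add(-5, Mul(-5, g)))
Mul(N, Pow(Function('R')(Function('U')(-16)), -1)) = Mul(28116, Pow(Add(-5, Mul(-5, -16)), -1)) = Mul(28116, Pow(Add(-5, 80), -1)) = Mul(28116, Pow(75, -1)) = Mul(28116, Rational(1, 75)) = Rational(9372, 25)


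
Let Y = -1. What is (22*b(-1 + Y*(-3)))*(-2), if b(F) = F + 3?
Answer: -220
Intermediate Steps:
b(F) = 3 + F
(22*b(-1 + Y*(-3)))*(-2) = (22*(3 + (-1 - 1*(-3))))*(-2) = (22*(3 + (-1 + 3)))*(-2) = (22*(3 + 2))*(-2) = (22*5)*(-2) = 110*(-2) = -220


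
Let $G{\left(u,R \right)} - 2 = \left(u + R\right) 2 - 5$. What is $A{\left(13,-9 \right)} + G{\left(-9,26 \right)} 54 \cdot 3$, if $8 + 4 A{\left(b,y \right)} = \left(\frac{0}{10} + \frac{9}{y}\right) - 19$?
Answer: $5015$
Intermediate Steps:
$A{\left(b,y \right)} = - \frac{27}{4} + \frac{9}{4 y}$ ($A{\left(b,y \right)} = -2 + \frac{\left(\frac{0}{10} + \frac{9}{y}\right) - 19}{4} = -2 + \frac{\left(0 \cdot \frac{1}{10} + \frac{9}{y}\right) - 19}{4} = -2 + \frac{\left(0 + \frac{9}{y}\right) - 19}{4} = -2 + \frac{\frac{9}{y} - 19}{4} = -2 + \frac{-19 + \frac{9}{y}}{4} = -2 - \left(\frac{19}{4} - \frac{9}{4 y}\right) = - \frac{27}{4} + \frac{9}{4 y}$)
$G{\left(u,R \right)} = -3 + 2 R + 2 u$ ($G{\left(u,R \right)} = 2 + \left(\left(u + R\right) 2 - 5\right) = 2 + \left(\left(R + u\right) 2 - 5\right) = 2 - \left(5 - 2 R - 2 u\right) = 2 + \left(-5 + 2 R + 2 u\right) = -3 + 2 R + 2 u$)
$A{\left(13,-9 \right)} + G{\left(-9,26 \right)} 54 \cdot 3 = \frac{9 \left(1 - -27\right)}{4 \left(-9\right)} + \left(-3 + 2 \cdot 26 + 2 \left(-9\right)\right) 54 \cdot 3 = \frac{9}{4} \left(- \frac{1}{9}\right) \left(1 + 27\right) + \left(-3 + 52 - 18\right) 162 = \frac{9}{4} \left(- \frac{1}{9}\right) 28 + 31 \cdot 162 = -7 + 5022 = 5015$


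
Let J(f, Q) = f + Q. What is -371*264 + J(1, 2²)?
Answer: -97939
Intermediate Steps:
J(f, Q) = Q + f
-371*264 + J(1, 2²) = -371*264 + (2² + 1) = -97944 + (4 + 1) = -97944 + 5 = -97939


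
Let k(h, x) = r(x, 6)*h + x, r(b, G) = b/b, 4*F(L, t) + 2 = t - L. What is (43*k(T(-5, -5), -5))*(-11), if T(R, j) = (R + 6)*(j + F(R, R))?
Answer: 9933/2 ≈ 4966.5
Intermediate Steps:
F(L, t) = -½ - L/4 + t/4 (F(L, t) = -½ + (t - L)/4 = -½ + (-L/4 + t/4) = -½ - L/4 + t/4)
r(b, G) = 1
T(R, j) = (6 + R)*(-½ + j) (T(R, j) = (R + 6)*(j + (-½ - R/4 + R/4)) = (6 + R)*(j - ½) = (6 + R)*(-½ + j))
k(h, x) = h + x (k(h, x) = 1*h + x = h + x)
(43*k(T(-5, -5), -5))*(-11) = (43*((-3 + 6*(-5) - ½*(-5) - 5*(-5)) - 5))*(-11) = (43*((-3 - 30 + 5/2 + 25) - 5))*(-11) = (43*(-11/2 - 5))*(-11) = (43*(-21/2))*(-11) = -903/2*(-11) = 9933/2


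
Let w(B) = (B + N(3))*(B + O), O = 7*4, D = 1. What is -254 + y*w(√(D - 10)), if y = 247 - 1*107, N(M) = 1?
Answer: 2406 + 12180*I ≈ 2406.0 + 12180.0*I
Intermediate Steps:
O = 28
y = 140 (y = 247 - 107 = 140)
w(B) = (1 + B)*(28 + B) (w(B) = (B + 1)*(B + 28) = (1 + B)*(28 + B))
-254 + y*w(√(D - 10)) = -254 + 140*(28 + (√(1 - 10))² + 29*√(1 - 10)) = -254 + 140*(28 + (√(-9))² + 29*√(-9)) = -254 + 140*(28 + (3*I)² + 29*(3*I)) = -254 + 140*(28 - 9 + 87*I) = -254 + 140*(19 + 87*I) = -254 + (2660 + 12180*I) = 2406 + 12180*I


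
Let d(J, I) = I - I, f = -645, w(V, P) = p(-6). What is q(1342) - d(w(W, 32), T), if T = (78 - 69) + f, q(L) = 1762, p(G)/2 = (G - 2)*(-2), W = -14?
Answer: 1762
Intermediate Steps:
p(G) = 8 - 4*G (p(G) = 2*((G - 2)*(-2)) = 2*((-2 + G)*(-2)) = 2*(4 - 2*G) = 8 - 4*G)
w(V, P) = 32 (w(V, P) = 8 - 4*(-6) = 8 + 24 = 32)
T = -636 (T = (78 - 69) - 645 = 9 - 645 = -636)
d(J, I) = 0
q(1342) - d(w(W, 32), T) = 1762 - 1*0 = 1762 + 0 = 1762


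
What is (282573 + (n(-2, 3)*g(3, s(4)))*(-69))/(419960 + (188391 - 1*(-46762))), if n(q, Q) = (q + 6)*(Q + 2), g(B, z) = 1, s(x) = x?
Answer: 93731/218371 ≈ 0.42923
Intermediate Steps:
n(q, Q) = (2 + Q)*(6 + q) (n(q, Q) = (6 + q)*(2 + Q) = (2 + Q)*(6 + q))
(282573 + (n(-2, 3)*g(3, s(4)))*(-69))/(419960 + (188391 - 1*(-46762))) = (282573 + ((12 + 2*(-2) + 6*3 + 3*(-2))*1)*(-69))/(419960 + (188391 - 1*(-46762))) = (282573 + ((12 - 4 + 18 - 6)*1)*(-69))/(419960 + (188391 + 46762)) = (282573 + (20*1)*(-69))/(419960 + 235153) = (282573 + 20*(-69))/655113 = (282573 - 1380)*(1/655113) = 281193*(1/655113) = 93731/218371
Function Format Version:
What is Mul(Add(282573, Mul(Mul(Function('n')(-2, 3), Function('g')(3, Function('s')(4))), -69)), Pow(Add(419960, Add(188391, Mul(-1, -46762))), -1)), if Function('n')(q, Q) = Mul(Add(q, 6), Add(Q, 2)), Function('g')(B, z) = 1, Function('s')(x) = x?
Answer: Rational(93731, 218371) ≈ 0.42923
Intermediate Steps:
Function('n')(q, Q) = Mul(Add(2, Q), Add(6, q)) (Function('n')(q, Q) = Mul(Add(6, q), Add(2, Q)) = Mul(Add(2, Q), Add(6, q)))
Mul(Add(282573, Mul(Mul(Function('n')(-2, 3), Function('g')(3, Function('s')(4))), -69)), Pow(Add(419960, Add(188391, Mul(-1, -46762))), -1)) = Mul(Add(282573, Mul(Mul(Add(12, Mul(2, -2), Mul(6, 3), Mul(3, -2)), 1), -69)), Pow(Add(419960, Add(188391, Mul(-1, -46762))), -1)) = Mul(Add(282573, Mul(Mul(Add(12, -4, 18, -6), 1), -69)), Pow(Add(419960, Add(188391, 46762)), -1)) = Mul(Add(282573, Mul(Mul(20, 1), -69)), Pow(Add(419960, 235153), -1)) = Mul(Add(282573, Mul(20, -69)), Pow(655113, -1)) = Mul(Add(282573, -1380), Rational(1, 655113)) = Mul(281193, Rational(1, 655113)) = Rational(93731, 218371)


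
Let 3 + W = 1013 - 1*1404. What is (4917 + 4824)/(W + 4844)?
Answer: 9741/4450 ≈ 2.1890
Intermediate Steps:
W = -394 (W = -3 + (1013 - 1*1404) = -3 + (1013 - 1404) = -3 - 391 = -394)
(4917 + 4824)/(W + 4844) = (4917 + 4824)/(-394 + 4844) = 9741/4450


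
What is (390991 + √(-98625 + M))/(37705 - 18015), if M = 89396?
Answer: 390991/19690 + I*√9229/19690 ≈ 19.857 + 0.004879*I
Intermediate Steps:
(390991 + √(-98625 + M))/(37705 - 18015) = (390991 + √(-98625 + 89396))/(37705 - 18015) = (390991 + √(-9229))/19690 = (390991 + I*√9229)*(1/19690) = 390991/19690 + I*√9229/19690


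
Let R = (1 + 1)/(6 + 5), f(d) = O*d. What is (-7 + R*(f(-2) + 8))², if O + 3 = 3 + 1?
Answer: 4225/121 ≈ 34.917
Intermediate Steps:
O = 1 (O = -3 + (3 + 1) = -3 + 4 = 1)
f(d) = d (f(d) = 1*d = d)
R = 2/11 ≈ 0.18182
(-7 + R*(f(-2) + 8))² = (-7 + 2*(-2 + 8)/11)² = (-7 + (2/11)*6)² = (-7 + 12/11)² = (-65/11)² = 4225/121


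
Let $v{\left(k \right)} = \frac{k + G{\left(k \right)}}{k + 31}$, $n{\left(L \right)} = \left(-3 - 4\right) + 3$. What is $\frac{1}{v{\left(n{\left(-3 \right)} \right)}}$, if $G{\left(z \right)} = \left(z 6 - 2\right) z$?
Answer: $\frac{27}{100} \approx 0.27$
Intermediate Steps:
$G{\left(z \right)} = z \left(-2 + 6 z\right)$ ($G{\left(z \right)} = \left(6 z - 2\right) z = \left(-2 + 6 z\right) z = z \left(-2 + 6 z\right)$)
$n{\left(L \right)} = -4$ ($n{\left(L \right)} = -7 + 3 = -4$)
$v{\left(k \right)} = \frac{k + 2 k \left(-1 + 3 k\right)}{31 + k}$ ($v{\left(k \right)} = \frac{k + 2 k \left(-1 + 3 k\right)}{k + 31} = \frac{k + 2 k \left(-1 + 3 k\right)}{31 + k}$)
$\frac{1}{v{\left(n{\left(-3 \right)} \right)}} = \frac{1}{\left(-4\right) \frac{1}{31 - 4} \left(-1 + 6 \left(-4\right)\right)} = \frac{1}{\left(-4\right) \frac{1}{27} \left(-1 - 24\right)} = \frac{1}{\left(-4\right) \frac{1}{27} \left(-25\right)} = \frac{1}{\frac{100}{27}} = \frac{27}{100}$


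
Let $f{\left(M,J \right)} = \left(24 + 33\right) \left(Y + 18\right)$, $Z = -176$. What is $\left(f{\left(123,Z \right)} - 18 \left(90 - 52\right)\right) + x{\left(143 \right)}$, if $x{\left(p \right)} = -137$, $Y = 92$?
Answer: $5449$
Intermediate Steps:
$f{\left(M,J \right)} = 6270$ ($f{\left(M,J \right)} = \left(24 + 33\right) \left(92 + 18\right) = 57 \cdot 110 = 6270$)
$\left(f{\left(123,Z \right)} - 18 \left(90 - 52\right)\right) + x{\left(143 \right)} = \left(6270 - 18 \left(90 - 52\right)\right) - 137 = \left(6270 - 684\right) - 137 = 5586 - 137 = 5449$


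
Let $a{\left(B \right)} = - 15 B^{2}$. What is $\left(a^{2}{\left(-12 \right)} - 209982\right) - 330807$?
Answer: $4124811$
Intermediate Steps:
$\left(a^{2}{\left(-12 \right)} - 209982\right) - 330807 = \left(\left(- 15 \left(-12\right)^{2}\right)^{2} - 209982\right) - 330807 = \left(\left(\left(-15\right) 144\right)^{2} - 209982\right) - 330807 = \left(\left(-2160\right)^{2} - 209982\right) - 330807 = \left(4665600 - 209982\right) - 330807 = 4455618 - 330807 = 4124811$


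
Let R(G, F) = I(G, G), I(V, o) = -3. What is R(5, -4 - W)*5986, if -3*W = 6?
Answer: -17958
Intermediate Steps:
W = -2 (W = -⅓*6 = -2)
R(G, F) = -3
R(5, -4 - W)*5986 = -3*5986 = -17958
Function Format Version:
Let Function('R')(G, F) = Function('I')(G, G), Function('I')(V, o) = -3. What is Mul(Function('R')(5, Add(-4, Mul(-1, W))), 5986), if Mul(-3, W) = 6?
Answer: -17958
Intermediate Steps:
W = -2 (W = Mul(Rational(-1, 3), 6) = -2)
Function('R')(G, F) = -3
Mul(Function('R')(5, Add(-4, Mul(-1, W))), 5986) = Mul(-3, 5986) = -17958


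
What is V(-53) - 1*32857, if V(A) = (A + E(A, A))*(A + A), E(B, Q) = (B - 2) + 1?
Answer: -21515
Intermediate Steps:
E(B, Q) = -1 + B (E(B, Q) = (-2 + B) + 1 = -1 + B)
V(A) = 2*A*(-1 + 2*A) (V(A) = (A + (-1 + A))*(A + A) = (-1 + 2*A)*(2*A) = 2*A*(-1 + 2*A))
V(-53) - 1*32857 = 2*(-53)*(-1 + 2*(-53)) - 1*32857 = 2*(-53)*(-1 - 106) - 32857 = 2*(-53)*(-107) - 32857 = 11342 - 32857 = -21515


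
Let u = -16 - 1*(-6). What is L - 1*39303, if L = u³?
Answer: -40303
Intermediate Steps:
u = -10 (u = -16 + 6 = -10)
L = -1000 (L = (-10)³ = -1000)
L - 1*39303 = -1000 - 1*39303 = -1000 - 39303 = -40303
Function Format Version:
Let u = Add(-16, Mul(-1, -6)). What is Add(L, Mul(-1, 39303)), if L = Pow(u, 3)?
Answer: -40303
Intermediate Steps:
u = -10 (u = Add(-16, 6) = -10)
L = -1000 (L = Pow(-10, 3) = -1000)
Add(L, Mul(-1, 39303)) = Add(-1000, Mul(-1, 39303)) = Add(-1000, -39303) = -40303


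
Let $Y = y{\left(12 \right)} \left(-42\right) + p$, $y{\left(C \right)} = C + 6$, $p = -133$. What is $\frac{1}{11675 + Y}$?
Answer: $\frac{1}{10786} \approx 9.2713 \cdot 10^{-5}$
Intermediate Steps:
$y{\left(C \right)} = 6 + C$
$Y = -889$ ($Y = \left(6 + 12\right) \left(-42\right) - 133 = 18 \left(-42\right) - 133 = -756 - 133 = -889$)
$\frac{1}{11675 + Y} = \frac{1}{11675 - 889} = \frac{1}{10786}$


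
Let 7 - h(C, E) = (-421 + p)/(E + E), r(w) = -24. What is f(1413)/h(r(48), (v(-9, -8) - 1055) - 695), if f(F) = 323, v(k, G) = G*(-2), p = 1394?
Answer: 1120164/25249 ≈ 44.365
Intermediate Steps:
v(k, G) = -2*G
h(C, E) = 7 - 973/(2*E) (h(C, E) = 7 - (-421 + 1394)/(E + E) = 7 - 973/(2*E))
f(1413)/h(r(48), (v(-9, -8) - 1055) - 695) = 323/(7 - 973/(2*((-2*(-8) - 1055) - 695))) = 323/(7 - 973/(2*((16 - 1055) - 695))) = 323/(7 - 973/(2*(-1039 - 695))) = 323/(7 - 973/2/(-1734)) = 323/(7 - 973/2*(-1/1734)) = 323/(7 + 973/3468) = 323/(25249/3468) = 323*(3468/25249) = 1120164/25249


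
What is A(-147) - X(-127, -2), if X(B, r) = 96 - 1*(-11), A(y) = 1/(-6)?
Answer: -643/6 ≈ -107.17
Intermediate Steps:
A(y) = -⅙
X(B, r) = 107 (X(B, r) = 96 + 11 = 107)
A(-147) - X(-127, -2) = -⅙ - 1*107 = -⅙ - 107 = -643/6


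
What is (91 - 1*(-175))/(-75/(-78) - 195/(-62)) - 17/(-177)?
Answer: 19002181/292935 ≈ 64.868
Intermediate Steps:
(91 - 1*(-175))/(-75/(-78) - 195/(-62)) - 17/(-177) = (91 + 175)/(-75*(-1/78) - 195*(-1/62)) - 17*(-1/177) = 266/(25/26 + 195/62) + 17/177 = 266/(1655/403) + 17/177 = 266*(403/1655) + 17/177 = 107198/1655 + 17/177 = 19002181/292935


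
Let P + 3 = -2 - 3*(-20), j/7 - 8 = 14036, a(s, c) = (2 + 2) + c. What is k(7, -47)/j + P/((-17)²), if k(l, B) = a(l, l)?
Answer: 5410119/28411012 ≈ 0.19042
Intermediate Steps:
a(s, c) = 4 + c
k(l, B) = 4 + l
j = 98308 (j = 56 + 7*14036 = 56 + 98252 = 98308)
P = 55 (P = -3 + (-2 - 3*(-20)) = -3 + (-2 + 60) = -3 + 58 = 55)
k(7, -47)/j + P/((-17)²) = (4 + 7)/98308 + 55/((-17)²) = 11*(1/98308) + 55/289 = 11/98308 + 55*(1/289) = 11/98308 + 55/289 = 5410119/28411012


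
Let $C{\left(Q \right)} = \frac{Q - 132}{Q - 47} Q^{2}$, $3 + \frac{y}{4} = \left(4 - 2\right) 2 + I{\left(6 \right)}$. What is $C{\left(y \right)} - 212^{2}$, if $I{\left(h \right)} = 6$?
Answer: $- \frac{772400}{19} \approx -40653.0$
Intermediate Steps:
$y = 28$ ($y = -12 + 4 \left(\left(4 - 2\right) 2 + 6\right) = -12 + 4 \left(2 \cdot 2 + 6\right) = -12 + 4 \left(4 + 6\right) = -12 + 4 \cdot 10 = -12 + 40 = 28$)
$C{\left(Q \right)} = \frac{Q^{2} \left(-132 + Q\right)}{-47 + Q}$ ($C{\left(Q \right)} = \frac{-132 + Q}{-47 + Q} Q^{2} = \frac{Q^{2} \left(-132 + Q\right)}{-47 + Q}$)
$C{\left(y \right)} - 212^{2} = \frac{28^{2} \left(-132 + 28\right)}{-47 + 28} - 212^{2} = 784 \frac{1}{-19} \left(-104\right) - 44944 = 784 \left(- \frac{1}{19}\right) \left(-104\right) - 44944 = \frac{81536}{19} - 44944 = - \frac{772400}{19}$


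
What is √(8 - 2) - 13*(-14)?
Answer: 182 + √6 ≈ 184.45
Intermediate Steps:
√(8 - 2) - 13*(-14) = √6 + 182 = 182 + √6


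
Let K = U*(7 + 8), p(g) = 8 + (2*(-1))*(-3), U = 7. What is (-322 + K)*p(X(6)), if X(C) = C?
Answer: -3038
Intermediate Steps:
p(g) = 14 (p(g) = 8 - 2*(-3) = 8 + 6 = 14)
K = 105 (K = 7*(7 + 8) = 7*15 = 105)
(-322 + K)*p(X(6)) = (-322 + 105)*14 = -217*14 = -3038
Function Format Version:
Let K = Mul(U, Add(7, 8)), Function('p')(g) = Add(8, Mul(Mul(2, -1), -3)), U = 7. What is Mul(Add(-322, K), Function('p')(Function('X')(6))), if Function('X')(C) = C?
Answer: -3038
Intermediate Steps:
Function('p')(g) = 14 (Function('p')(g) = Add(8, Mul(-2, -3)) = Add(8, 6) = 14)
K = 105 (K = Mul(7, Add(7, 8)) = Mul(7, 15) = 105)
Mul(Add(-322, K), Function('p')(Function('X')(6))) = Mul(Add(-322, 105), 14) = Mul(-217, 14) = -3038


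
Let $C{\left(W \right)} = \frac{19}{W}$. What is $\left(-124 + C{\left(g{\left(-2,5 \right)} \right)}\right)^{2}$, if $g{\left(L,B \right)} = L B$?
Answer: $\frac{1585081}{100} \approx 15851.0$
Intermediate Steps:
$g{\left(L,B \right)} = B L$
$\left(-124 + C{\left(g{\left(-2,5 \right)} \right)}\right)^{2} = \left(-124 + \frac{19}{5 \left(-2\right)}\right)^{2} = \left(-124 + \frac{19}{-10}\right)^{2} = \left(-124 + 19 \left(- \frac{1}{10}\right)\right)^{2} = \left(-124 - \frac{19}{10}\right)^{2} = \left(- \frac{1259}{10}\right)^{2} = \frac{1585081}{100}$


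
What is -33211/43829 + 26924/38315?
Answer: -92427469/1679308135 ≈ -0.055039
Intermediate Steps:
-33211/43829 + 26924/38315 = -92427469/1679308135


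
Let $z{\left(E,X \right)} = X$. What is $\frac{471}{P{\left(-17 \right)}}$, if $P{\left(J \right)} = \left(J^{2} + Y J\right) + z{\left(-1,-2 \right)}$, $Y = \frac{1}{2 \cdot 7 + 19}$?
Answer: $\frac{15543}{9454} \approx 1.6441$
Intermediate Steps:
$Y = \frac{1}{33}$ ($Y = \frac{1}{14 + 19} = \frac{1}{33} \approx 0.030303$)
$P{\left(J \right)} = -2 + J^{2} + \frac{J}{33}$ ($P{\left(J \right)} = \left(J^{2} + \frac{J}{33}\right) - 2 = -2 + J^{2} + \frac{J}{33}$)
$\frac{471}{P{\left(-17 \right)}} = \frac{471}{-2 + \left(-17\right)^{2} + \frac{1}{33} \left(-17\right)} = \frac{471}{-2 + 289 - \frac{17}{33}} = \frac{471}{\frac{9454}{33}} = 471 \cdot \frac{33}{9454} = \frac{15543}{9454}$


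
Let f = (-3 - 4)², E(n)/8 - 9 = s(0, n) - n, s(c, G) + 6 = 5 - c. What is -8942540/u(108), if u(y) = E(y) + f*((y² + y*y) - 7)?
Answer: -8942540/1141929 ≈ -7.8311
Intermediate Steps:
s(c, G) = -1 - c (s(c, G) = -6 + (5 - c) = -1 - c)
E(n) = 64 - 8*n (E(n) = 72 + 8*((-1 - 1*0) - n) = 72 + 8*((-1 + 0) - n) = 72 + 8*(-1 - n) = 72 + (-8 - 8*n) = 64 - 8*n)
f = 49 (f = (-7)² = 49)
u(y) = -279 - 8*y + 98*y² (u(y) = (64 - 8*y) + 49*((y² + y*y) - 7) = (64 - 8*y) + 49*((y² + y²) - 7) = (64 - 8*y) + 49*(2*y² - 7) = (64 - 8*y) + 49*(-7 + 2*y²) = (64 - 8*y) + (-343 + 98*y²) = -279 - 8*y + 98*y²)
-8942540/u(108) = -8942540/(-279 - 8*108 + 98*108²) = -8942540/(-279 - 864 + 98*11664) = -8942540/(-279 - 864 + 1143072) = -8942540/1141929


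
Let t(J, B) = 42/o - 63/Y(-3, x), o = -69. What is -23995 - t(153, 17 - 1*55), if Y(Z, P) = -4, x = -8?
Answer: -2208933/92 ≈ -24010.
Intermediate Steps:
t(J, B) = 1393/92 (t(J, B) = 42/(-69) - 63/(-4) = 42*(-1/69) - 63*(-¼) = -14/23 + 63/4 = 1393/92)
-23995 - t(153, 17 - 1*55) = -23995 - 1*1393/92 = -23995 - 1393/92 = -2208933/92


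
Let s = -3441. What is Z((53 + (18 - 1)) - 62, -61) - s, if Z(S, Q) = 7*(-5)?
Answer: 3406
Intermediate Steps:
Z(S, Q) = -35
Z((53 + (18 - 1)) - 62, -61) - s = -35 - 1*(-3441) = -35 + 3441 = 3406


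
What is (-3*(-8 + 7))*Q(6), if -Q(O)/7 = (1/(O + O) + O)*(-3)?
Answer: 1533/4 ≈ 383.25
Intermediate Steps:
Q(O) = 21*O + 21/(2*O) (Q(O) = -7*(1/(O + O) + O)*(-3) = -7*(1/(2*O) + O)*(-3) = -7*(O + 1/(2*O))*(-3) = -7*(-3*O - 3/(2*O)) = 21*O + 21/(2*O))
(-3*(-8 + 7))*Q(6) = (-3*(-8 + 7))*(21*6 + (21/2)/6) = (-3*(-1))*(126 + (21/2)*(1/6)) = 3*(126 + 7/4) = 3*(511/4) = 1533/4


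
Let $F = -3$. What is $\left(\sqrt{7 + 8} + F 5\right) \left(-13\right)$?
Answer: $195 - 13 \sqrt{15} \approx 144.65$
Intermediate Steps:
$\left(\sqrt{7 + 8} + F 5\right) \left(-13\right) = \left(\sqrt{7 + 8} - 15\right) \left(-13\right) = \left(\sqrt{15} - 15\right) \left(-13\right) = \left(-15 + \sqrt{15}\right) \left(-13\right) = 195 - 13 \sqrt{15}$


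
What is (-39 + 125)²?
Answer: 7396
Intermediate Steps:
(-39 + 125)² = 86² = 7396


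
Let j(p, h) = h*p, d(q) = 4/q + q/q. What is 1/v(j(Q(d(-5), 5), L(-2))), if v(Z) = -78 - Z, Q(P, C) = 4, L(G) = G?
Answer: -1/70 ≈ -0.014286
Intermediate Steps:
d(q) = 1 + 4/q (d(q) = 4/q + 1 = 1 + 4/q)
1/v(j(Q(d(-5), 5), L(-2))) = 1/(-78 - (-2)*4) = 1/(-78 - 1*(-8)) = 1/(-78 + 8) = 1/(-70) = -1/70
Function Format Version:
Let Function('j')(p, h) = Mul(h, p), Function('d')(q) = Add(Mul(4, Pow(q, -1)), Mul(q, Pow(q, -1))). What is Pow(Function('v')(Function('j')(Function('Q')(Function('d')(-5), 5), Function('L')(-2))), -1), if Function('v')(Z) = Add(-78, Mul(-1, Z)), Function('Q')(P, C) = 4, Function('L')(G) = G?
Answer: Rational(-1, 70) ≈ -0.014286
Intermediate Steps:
Function('d')(q) = Add(1, Mul(4, Pow(q, -1))) (Function('d')(q) = Add(Mul(4, Pow(q, -1)), 1) = Add(1, Mul(4, Pow(q, -1))))
Pow(Function('v')(Function('j')(Function('Q')(Function('d')(-5), 5), Function('L')(-2))), -1) = Pow(Add(-78, Mul(-1, Mul(-2, 4))), -1) = Pow(Add(-78, Mul(-1, -8)), -1) = Pow(Add(-78, 8), -1) = Pow(-70, -1) = Rational(-1, 70)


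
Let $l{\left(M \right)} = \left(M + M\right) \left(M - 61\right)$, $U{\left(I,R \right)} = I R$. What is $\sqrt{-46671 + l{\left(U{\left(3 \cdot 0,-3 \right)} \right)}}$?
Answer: $i \sqrt{46671} \approx 216.03 i$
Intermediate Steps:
$l{\left(M \right)} = 2 M \left(-61 + M\right)$
$\sqrt{-46671 + l{\left(U{\left(3 \cdot 0,-3 \right)} \right)}} = \sqrt{-46671 + 2 \cdot 3 \cdot 0 \left(-3\right) \left(-61 + 3 \cdot 0 \left(-3\right)\right)} = \sqrt{-46671 + 2 \cdot 0 \left(-3\right) \left(-61 + 0 \left(-3\right)\right)} = \sqrt{-46671 + 2 \cdot 0 \left(-61 + 0\right)} = \sqrt{-46671 + 2 \cdot 0 \left(-61\right)} = \sqrt{-46671 + 0} = \sqrt{-46671} = i \sqrt{46671}$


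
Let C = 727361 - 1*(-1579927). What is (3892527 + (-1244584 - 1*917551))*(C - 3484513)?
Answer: -2037060722200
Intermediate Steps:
C = 2307288 (C = 727361 + 1579927 = 2307288)
(3892527 + (-1244584 - 1*917551))*(C - 3484513) = (3892527 + (-1244584 - 1*917551))*(2307288 - 3484513) = (3892527 + (-1244584 - 917551))*(-1177225) = (3892527 - 2162135)*(-1177225) = 1730392*(-1177225) = -2037060722200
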